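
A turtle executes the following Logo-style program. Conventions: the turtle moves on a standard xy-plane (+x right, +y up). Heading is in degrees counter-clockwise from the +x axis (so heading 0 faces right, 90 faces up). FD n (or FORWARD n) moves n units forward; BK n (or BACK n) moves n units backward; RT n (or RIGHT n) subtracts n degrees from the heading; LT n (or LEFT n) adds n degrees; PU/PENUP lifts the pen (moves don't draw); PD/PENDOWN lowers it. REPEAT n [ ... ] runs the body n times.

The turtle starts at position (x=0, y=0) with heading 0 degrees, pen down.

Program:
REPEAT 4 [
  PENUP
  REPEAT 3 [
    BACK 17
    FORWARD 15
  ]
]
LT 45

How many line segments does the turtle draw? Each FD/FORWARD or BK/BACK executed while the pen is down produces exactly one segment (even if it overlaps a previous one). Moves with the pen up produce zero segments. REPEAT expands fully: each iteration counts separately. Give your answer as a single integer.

Answer: 0

Derivation:
Executing turtle program step by step:
Start: pos=(0,0), heading=0, pen down
REPEAT 4 [
  -- iteration 1/4 --
  PU: pen up
  REPEAT 3 [
    -- iteration 1/3 --
    BK 17: (0,0) -> (-17,0) [heading=0, move]
    FD 15: (-17,0) -> (-2,0) [heading=0, move]
    -- iteration 2/3 --
    BK 17: (-2,0) -> (-19,0) [heading=0, move]
    FD 15: (-19,0) -> (-4,0) [heading=0, move]
    -- iteration 3/3 --
    BK 17: (-4,0) -> (-21,0) [heading=0, move]
    FD 15: (-21,0) -> (-6,0) [heading=0, move]
  ]
  -- iteration 2/4 --
  PU: pen up
  REPEAT 3 [
    -- iteration 1/3 --
    BK 17: (-6,0) -> (-23,0) [heading=0, move]
    FD 15: (-23,0) -> (-8,0) [heading=0, move]
    -- iteration 2/3 --
    BK 17: (-8,0) -> (-25,0) [heading=0, move]
    FD 15: (-25,0) -> (-10,0) [heading=0, move]
    -- iteration 3/3 --
    BK 17: (-10,0) -> (-27,0) [heading=0, move]
    FD 15: (-27,0) -> (-12,0) [heading=0, move]
  ]
  -- iteration 3/4 --
  PU: pen up
  REPEAT 3 [
    -- iteration 1/3 --
    BK 17: (-12,0) -> (-29,0) [heading=0, move]
    FD 15: (-29,0) -> (-14,0) [heading=0, move]
    -- iteration 2/3 --
    BK 17: (-14,0) -> (-31,0) [heading=0, move]
    FD 15: (-31,0) -> (-16,0) [heading=0, move]
    -- iteration 3/3 --
    BK 17: (-16,0) -> (-33,0) [heading=0, move]
    FD 15: (-33,0) -> (-18,0) [heading=0, move]
  ]
  -- iteration 4/4 --
  PU: pen up
  REPEAT 3 [
    -- iteration 1/3 --
    BK 17: (-18,0) -> (-35,0) [heading=0, move]
    FD 15: (-35,0) -> (-20,0) [heading=0, move]
    -- iteration 2/3 --
    BK 17: (-20,0) -> (-37,0) [heading=0, move]
    FD 15: (-37,0) -> (-22,0) [heading=0, move]
    -- iteration 3/3 --
    BK 17: (-22,0) -> (-39,0) [heading=0, move]
    FD 15: (-39,0) -> (-24,0) [heading=0, move]
  ]
]
LT 45: heading 0 -> 45
Final: pos=(-24,0), heading=45, 0 segment(s) drawn
Segments drawn: 0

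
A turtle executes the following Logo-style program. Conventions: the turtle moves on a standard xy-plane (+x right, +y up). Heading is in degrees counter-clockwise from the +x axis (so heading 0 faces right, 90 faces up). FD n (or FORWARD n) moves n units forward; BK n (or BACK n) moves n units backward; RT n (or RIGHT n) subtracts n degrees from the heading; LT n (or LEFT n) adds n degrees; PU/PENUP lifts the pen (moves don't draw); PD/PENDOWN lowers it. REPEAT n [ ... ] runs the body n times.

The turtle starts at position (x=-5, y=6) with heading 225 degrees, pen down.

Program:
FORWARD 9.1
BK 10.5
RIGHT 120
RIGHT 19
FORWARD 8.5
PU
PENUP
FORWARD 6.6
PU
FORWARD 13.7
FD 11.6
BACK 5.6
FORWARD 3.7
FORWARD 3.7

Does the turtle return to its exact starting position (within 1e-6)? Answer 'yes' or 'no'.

Answer: no

Derivation:
Executing turtle program step by step:
Start: pos=(-5,6), heading=225, pen down
FD 9.1: (-5,6) -> (-11.435,-0.435) [heading=225, draw]
BK 10.5: (-11.435,-0.435) -> (-4.01,6.99) [heading=225, draw]
RT 120: heading 225 -> 105
RT 19: heading 105 -> 86
FD 8.5: (-4.01,6.99) -> (-3.417,15.469) [heading=86, draw]
PU: pen up
PU: pen up
FD 6.6: (-3.417,15.469) -> (-2.957,22.053) [heading=86, move]
PU: pen up
FD 13.7: (-2.957,22.053) -> (-2.001,35.72) [heading=86, move]
FD 11.6: (-2.001,35.72) -> (-1.192,47.292) [heading=86, move]
BK 5.6: (-1.192,47.292) -> (-1.583,41.705) [heading=86, move]
FD 3.7: (-1.583,41.705) -> (-1.324,45.396) [heading=86, move]
FD 3.7: (-1.324,45.396) -> (-1.066,49.087) [heading=86, move]
Final: pos=(-1.066,49.087), heading=86, 3 segment(s) drawn

Start position: (-5, 6)
Final position: (-1.066, 49.087)
Distance = 43.266; >= 1e-6 -> NOT closed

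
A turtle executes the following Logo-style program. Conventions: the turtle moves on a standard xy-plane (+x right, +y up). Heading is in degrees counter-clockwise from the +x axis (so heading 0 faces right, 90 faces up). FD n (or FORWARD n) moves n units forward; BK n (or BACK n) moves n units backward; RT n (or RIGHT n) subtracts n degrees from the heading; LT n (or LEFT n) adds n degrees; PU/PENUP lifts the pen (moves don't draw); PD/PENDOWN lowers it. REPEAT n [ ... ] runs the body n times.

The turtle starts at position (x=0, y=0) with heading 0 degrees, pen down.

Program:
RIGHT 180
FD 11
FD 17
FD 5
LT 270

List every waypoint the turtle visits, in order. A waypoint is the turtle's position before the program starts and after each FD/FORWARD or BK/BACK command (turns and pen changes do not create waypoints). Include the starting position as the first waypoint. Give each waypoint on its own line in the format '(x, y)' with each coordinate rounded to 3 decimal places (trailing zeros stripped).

Executing turtle program step by step:
Start: pos=(0,0), heading=0, pen down
RT 180: heading 0 -> 180
FD 11: (0,0) -> (-11,0) [heading=180, draw]
FD 17: (-11,0) -> (-28,0) [heading=180, draw]
FD 5: (-28,0) -> (-33,0) [heading=180, draw]
LT 270: heading 180 -> 90
Final: pos=(-33,0), heading=90, 3 segment(s) drawn
Waypoints (4 total):
(0, 0)
(-11, 0)
(-28, 0)
(-33, 0)

Answer: (0, 0)
(-11, 0)
(-28, 0)
(-33, 0)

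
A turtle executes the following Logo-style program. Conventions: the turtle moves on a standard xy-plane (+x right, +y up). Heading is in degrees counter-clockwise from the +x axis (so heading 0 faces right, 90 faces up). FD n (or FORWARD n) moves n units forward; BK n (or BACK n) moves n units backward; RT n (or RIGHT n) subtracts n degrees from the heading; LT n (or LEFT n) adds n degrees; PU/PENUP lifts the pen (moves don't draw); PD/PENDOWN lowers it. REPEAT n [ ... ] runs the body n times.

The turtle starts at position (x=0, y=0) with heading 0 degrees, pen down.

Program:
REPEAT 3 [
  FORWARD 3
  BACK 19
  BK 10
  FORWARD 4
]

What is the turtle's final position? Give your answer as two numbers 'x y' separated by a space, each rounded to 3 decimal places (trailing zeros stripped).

Executing turtle program step by step:
Start: pos=(0,0), heading=0, pen down
REPEAT 3 [
  -- iteration 1/3 --
  FD 3: (0,0) -> (3,0) [heading=0, draw]
  BK 19: (3,0) -> (-16,0) [heading=0, draw]
  BK 10: (-16,0) -> (-26,0) [heading=0, draw]
  FD 4: (-26,0) -> (-22,0) [heading=0, draw]
  -- iteration 2/3 --
  FD 3: (-22,0) -> (-19,0) [heading=0, draw]
  BK 19: (-19,0) -> (-38,0) [heading=0, draw]
  BK 10: (-38,0) -> (-48,0) [heading=0, draw]
  FD 4: (-48,0) -> (-44,0) [heading=0, draw]
  -- iteration 3/3 --
  FD 3: (-44,0) -> (-41,0) [heading=0, draw]
  BK 19: (-41,0) -> (-60,0) [heading=0, draw]
  BK 10: (-60,0) -> (-70,0) [heading=0, draw]
  FD 4: (-70,0) -> (-66,0) [heading=0, draw]
]
Final: pos=(-66,0), heading=0, 12 segment(s) drawn

Answer: -66 0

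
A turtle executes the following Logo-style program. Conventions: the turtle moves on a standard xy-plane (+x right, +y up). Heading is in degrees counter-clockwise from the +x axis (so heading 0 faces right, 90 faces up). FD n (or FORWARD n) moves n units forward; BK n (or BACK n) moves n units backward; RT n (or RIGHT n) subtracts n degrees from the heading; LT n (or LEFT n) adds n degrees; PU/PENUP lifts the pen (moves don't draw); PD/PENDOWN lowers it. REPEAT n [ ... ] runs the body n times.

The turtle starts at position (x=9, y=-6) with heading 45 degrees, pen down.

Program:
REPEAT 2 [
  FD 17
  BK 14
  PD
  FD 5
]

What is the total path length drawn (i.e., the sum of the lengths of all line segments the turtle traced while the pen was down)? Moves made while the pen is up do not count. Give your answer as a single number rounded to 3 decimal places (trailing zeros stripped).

Executing turtle program step by step:
Start: pos=(9,-6), heading=45, pen down
REPEAT 2 [
  -- iteration 1/2 --
  FD 17: (9,-6) -> (21.021,6.021) [heading=45, draw]
  BK 14: (21.021,6.021) -> (11.121,-3.879) [heading=45, draw]
  PD: pen down
  FD 5: (11.121,-3.879) -> (14.657,-0.343) [heading=45, draw]
  -- iteration 2/2 --
  FD 17: (14.657,-0.343) -> (26.678,11.678) [heading=45, draw]
  BK 14: (26.678,11.678) -> (16.778,1.778) [heading=45, draw]
  PD: pen down
  FD 5: (16.778,1.778) -> (20.314,5.314) [heading=45, draw]
]
Final: pos=(20.314,5.314), heading=45, 6 segment(s) drawn

Segment lengths:
  seg 1: (9,-6) -> (21.021,6.021), length = 17
  seg 2: (21.021,6.021) -> (11.121,-3.879), length = 14
  seg 3: (11.121,-3.879) -> (14.657,-0.343), length = 5
  seg 4: (14.657,-0.343) -> (26.678,11.678), length = 17
  seg 5: (26.678,11.678) -> (16.778,1.778), length = 14
  seg 6: (16.778,1.778) -> (20.314,5.314), length = 5
Total = 72

Answer: 72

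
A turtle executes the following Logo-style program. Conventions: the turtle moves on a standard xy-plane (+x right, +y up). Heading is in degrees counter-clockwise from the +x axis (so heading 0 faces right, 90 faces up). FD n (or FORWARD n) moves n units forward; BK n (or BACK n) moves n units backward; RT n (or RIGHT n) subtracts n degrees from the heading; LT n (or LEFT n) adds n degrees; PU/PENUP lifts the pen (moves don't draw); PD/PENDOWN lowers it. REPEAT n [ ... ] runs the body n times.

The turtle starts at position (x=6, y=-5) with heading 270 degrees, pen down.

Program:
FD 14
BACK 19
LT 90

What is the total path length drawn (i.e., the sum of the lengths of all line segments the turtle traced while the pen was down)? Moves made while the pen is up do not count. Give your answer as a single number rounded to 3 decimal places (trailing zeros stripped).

Answer: 33

Derivation:
Executing turtle program step by step:
Start: pos=(6,-5), heading=270, pen down
FD 14: (6,-5) -> (6,-19) [heading=270, draw]
BK 19: (6,-19) -> (6,0) [heading=270, draw]
LT 90: heading 270 -> 0
Final: pos=(6,0), heading=0, 2 segment(s) drawn

Segment lengths:
  seg 1: (6,-5) -> (6,-19), length = 14
  seg 2: (6,-19) -> (6,0), length = 19
Total = 33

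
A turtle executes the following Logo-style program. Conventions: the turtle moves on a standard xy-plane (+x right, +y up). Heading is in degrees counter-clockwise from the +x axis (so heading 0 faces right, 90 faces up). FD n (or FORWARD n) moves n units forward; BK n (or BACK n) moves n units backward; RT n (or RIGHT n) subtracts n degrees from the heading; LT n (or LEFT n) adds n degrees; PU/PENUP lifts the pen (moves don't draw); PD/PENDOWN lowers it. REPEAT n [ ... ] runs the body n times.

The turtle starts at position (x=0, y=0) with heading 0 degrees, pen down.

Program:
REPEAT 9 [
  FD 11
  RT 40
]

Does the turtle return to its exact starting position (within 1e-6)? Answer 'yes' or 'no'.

Executing turtle program step by step:
Start: pos=(0,0), heading=0, pen down
REPEAT 9 [
  -- iteration 1/9 --
  FD 11: (0,0) -> (11,0) [heading=0, draw]
  RT 40: heading 0 -> 320
  -- iteration 2/9 --
  FD 11: (11,0) -> (19.426,-7.071) [heading=320, draw]
  RT 40: heading 320 -> 280
  -- iteration 3/9 --
  FD 11: (19.426,-7.071) -> (21.337,-17.904) [heading=280, draw]
  RT 40: heading 280 -> 240
  -- iteration 4/9 --
  FD 11: (21.337,-17.904) -> (15.837,-27.43) [heading=240, draw]
  RT 40: heading 240 -> 200
  -- iteration 5/9 --
  FD 11: (15.837,-27.43) -> (5.5,-31.192) [heading=200, draw]
  RT 40: heading 200 -> 160
  -- iteration 6/9 --
  FD 11: (5.5,-31.192) -> (-4.837,-27.43) [heading=160, draw]
  RT 40: heading 160 -> 120
  -- iteration 7/9 --
  FD 11: (-4.837,-27.43) -> (-10.337,-17.904) [heading=120, draw]
  RT 40: heading 120 -> 80
  -- iteration 8/9 --
  FD 11: (-10.337,-17.904) -> (-8.426,-7.071) [heading=80, draw]
  RT 40: heading 80 -> 40
  -- iteration 9/9 --
  FD 11: (-8.426,-7.071) -> (0,0) [heading=40, draw]
  RT 40: heading 40 -> 0
]
Final: pos=(0,0), heading=0, 9 segment(s) drawn

Start position: (0, 0)
Final position: (0, 0)
Distance = 0; < 1e-6 -> CLOSED

Answer: yes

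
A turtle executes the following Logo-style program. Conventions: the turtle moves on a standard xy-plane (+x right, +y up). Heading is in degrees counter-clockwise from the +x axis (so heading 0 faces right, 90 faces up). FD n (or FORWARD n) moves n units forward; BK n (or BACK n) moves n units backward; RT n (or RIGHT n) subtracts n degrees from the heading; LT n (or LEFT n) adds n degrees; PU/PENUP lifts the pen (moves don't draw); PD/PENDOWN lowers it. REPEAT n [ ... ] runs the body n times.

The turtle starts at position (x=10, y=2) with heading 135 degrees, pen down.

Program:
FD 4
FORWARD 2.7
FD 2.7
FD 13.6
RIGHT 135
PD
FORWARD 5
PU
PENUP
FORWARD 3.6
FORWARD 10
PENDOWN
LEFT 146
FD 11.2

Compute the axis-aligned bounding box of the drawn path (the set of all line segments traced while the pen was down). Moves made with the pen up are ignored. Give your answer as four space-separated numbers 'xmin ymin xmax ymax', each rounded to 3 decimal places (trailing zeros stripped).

Answer: -6.263 2 12.337 24.526

Derivation:
Executing turtle program step by step:
Start: pos=(10,2), heading=135, pen down
FD 4: (10,2) -> (7.172,4.828) [heading=135, draw]
FD 2.7: (7.172,4.828) -> (5.262,6.738) [heading=135, draw]
FD 2.7: (5.262,6.738) -> (3.353,8.647) [heading=135, draw]
FD 13.6: (3.353,8.647) -> (-6.263,18.263) [heading=135, draw]
RT 135: heading 135 -> 0
PD: pen down
FD 5: (-6.263,18.263) -> (-1.263,18.263) [heading=0, draw]
PU: pen up
PU: pen up
FD 3.6: (-1.263,18.263) -> (2.337,18.263) [heading=0, move]
FD 10: (2.337,18.263) -> (12.337,18.263) [heading=0, move]
PD: pen down
LT 146: heading 0 -> 146
FD 11.2: (12.337,18.263) -> (3.051,24.526) [heading=146, draw]
Final: pos=(3.051,24.526), heading=146, 6 segment(s) drawn

Segment endpoints: x in {-6.263, -1.263, 3.051, 3.353, 5.262, 7.172, 10, 12.337}, y in {2, 4.828, 6.738, 8.647, 18.263, 24.526}
xmin=-6.263, ymin=2, xmax=12.337, ymax=24.526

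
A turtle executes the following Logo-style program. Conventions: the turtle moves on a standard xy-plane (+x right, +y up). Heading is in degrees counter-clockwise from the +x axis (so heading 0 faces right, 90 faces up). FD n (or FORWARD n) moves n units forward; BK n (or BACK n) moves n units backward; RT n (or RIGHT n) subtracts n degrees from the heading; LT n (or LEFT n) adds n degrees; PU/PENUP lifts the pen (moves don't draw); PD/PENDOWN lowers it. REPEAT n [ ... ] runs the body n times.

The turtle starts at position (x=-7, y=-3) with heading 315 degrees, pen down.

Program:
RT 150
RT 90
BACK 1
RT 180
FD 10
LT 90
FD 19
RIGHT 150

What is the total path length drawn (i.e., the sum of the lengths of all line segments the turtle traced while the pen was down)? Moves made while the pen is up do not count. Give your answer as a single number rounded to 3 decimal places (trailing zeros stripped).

Executing turtle program step by step:
Start: pos=(-7,-3), heading=315, pen down
RT 150: heading 315 -> 165
RT 90: heading 165 -> 75
BK 1: (-7,-3) -> (-7.259,-3.966) [heading=75, draw]
RT 180: heading 75 -> 255
FD 10: (-7.259,-3.966) -> (-9.847,-13.625) [heading=255, draw]
LT 90: heading 255 -> 345
FD 19: (-9.847,-13.625) -> (8.506,-18.543) [heading=345, draw]
RT 150: heading 345 -> 195
Final: pos=(8.506,-18.543), heading=195, 3 segment(s) drawn

Segment lengths:
  seg 1: (-7,-3) -> (-7.259,-3.966), length = 1
  seg 2: (-7.259,-3.966) -> (-9.847,-13.625), length = 10
  seg 3: (-9.847,-13.625) -> (8.506,-18.543), length = 19
Total = 30

Answer: 30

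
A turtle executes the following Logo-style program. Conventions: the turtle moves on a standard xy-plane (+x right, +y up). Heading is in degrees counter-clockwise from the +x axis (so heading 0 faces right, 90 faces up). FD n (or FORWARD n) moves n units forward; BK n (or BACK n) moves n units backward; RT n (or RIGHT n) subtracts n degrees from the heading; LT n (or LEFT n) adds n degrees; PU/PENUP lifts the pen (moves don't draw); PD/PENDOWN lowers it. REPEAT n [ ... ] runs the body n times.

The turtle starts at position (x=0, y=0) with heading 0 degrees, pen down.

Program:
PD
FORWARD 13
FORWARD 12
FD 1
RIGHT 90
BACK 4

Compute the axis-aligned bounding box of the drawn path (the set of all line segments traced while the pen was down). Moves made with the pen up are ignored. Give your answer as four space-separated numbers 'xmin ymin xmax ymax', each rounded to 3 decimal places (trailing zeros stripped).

Answer: 0 0 26 4

Derivation:
Executing turtle program step by step:
Start: pos=(0,0), heading=0, pen down
PD: pen down
FD 13: (0,0) -> (13,0) [heading=0, draw]
FD 12: (13,0) -> (25,0) [heading=0, draw]
FD 1: (25,0) -> (26,0) [heading=0, draw]
RT 90: heading 0 -> 270
BK 4: (26,0) -> (26,4) [heading=270, draw]
Final: pos=(26,4), heading=270, 4 segment(s) drawn

Segment endpoints: x in {0, 13, 25, 26}, y in {0, 4}
xmin=0, ymin=0, xmax=26, ymax=4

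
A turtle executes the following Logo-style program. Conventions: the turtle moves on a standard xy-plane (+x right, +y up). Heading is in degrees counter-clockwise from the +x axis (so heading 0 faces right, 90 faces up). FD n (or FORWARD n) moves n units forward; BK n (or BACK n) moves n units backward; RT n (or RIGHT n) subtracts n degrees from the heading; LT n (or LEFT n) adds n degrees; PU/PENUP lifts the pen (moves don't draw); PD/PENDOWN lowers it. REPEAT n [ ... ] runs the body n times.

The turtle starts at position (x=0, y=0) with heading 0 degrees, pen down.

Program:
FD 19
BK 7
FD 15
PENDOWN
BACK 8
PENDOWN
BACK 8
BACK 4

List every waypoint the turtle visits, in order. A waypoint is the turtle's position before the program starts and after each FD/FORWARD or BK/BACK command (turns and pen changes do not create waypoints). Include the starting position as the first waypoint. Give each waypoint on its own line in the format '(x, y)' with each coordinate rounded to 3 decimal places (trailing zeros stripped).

Executing turtle program step by step:
Start: pos=(0,0), heading=0, pen down
FD 19: (0,0) -> (19,0) [heading=0, draw]
BK 7: (19,0) -> (12,0) [heading=0, draw]
FD 15: (12,0) -> (27,0) [heading=0, draw]
PD: pen down
BK 8: (27,0) -> (19,0) [heading=0, draw]
PD: pen down
BK 8: (19,0) -> (11,0) [heading=0, draw]
BK 4: (11,0) -> (7,0) [heading=0, draw]
Final: pos=(7,0), heading=0, 6 segment(s) drawn
Waypoints (7 total):
(0, 0)
(19, 0)
(12, 0)
(27, 0)
(19, 0)
(11, 0)
(7, 0)

Answer: (0, 0)
(19, 0)
(12, 0)
(27, 0)
(19, 0)
(11, 0)
(7, 0)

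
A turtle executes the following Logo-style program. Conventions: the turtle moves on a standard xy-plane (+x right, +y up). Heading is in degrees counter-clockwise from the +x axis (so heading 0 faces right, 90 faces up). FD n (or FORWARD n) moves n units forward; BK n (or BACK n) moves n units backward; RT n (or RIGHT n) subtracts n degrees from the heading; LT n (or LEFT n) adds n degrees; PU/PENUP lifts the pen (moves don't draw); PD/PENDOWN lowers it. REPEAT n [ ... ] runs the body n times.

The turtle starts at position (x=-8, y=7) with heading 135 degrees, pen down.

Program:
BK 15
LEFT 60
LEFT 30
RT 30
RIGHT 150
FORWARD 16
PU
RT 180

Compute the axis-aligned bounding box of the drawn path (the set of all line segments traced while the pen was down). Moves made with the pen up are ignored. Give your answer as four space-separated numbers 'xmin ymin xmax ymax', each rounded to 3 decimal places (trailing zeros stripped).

Executing turtle program step by step:
Start: pos=(-8,7), heading=135, pen down
BK 15: (-8,7) -> (2.607,-3.607) [heading=135, draw]
LT 60: heading 135 -> 195
LT 30: heading 195 -> 225
RT 30: heading 225 -> 195
RT 150: heading 195 -> 45
FD 16: (2.607,-3.607) -> (13.92,7.707) [heading=45, draw]
PU: pen up
RT 180: heading 45 -> 225
Final: pos=(13.92,7.707), heading=225, 2 segment(s) drawn

Segment endpoints: x in {-8, 2.607, 13.92}, y in {-3.607, 7, 7.707}
xmin=-8, ymin=-3.607, xmax=13.92, ymax=7.707

Answer: -8 -3.607 13.92 7.707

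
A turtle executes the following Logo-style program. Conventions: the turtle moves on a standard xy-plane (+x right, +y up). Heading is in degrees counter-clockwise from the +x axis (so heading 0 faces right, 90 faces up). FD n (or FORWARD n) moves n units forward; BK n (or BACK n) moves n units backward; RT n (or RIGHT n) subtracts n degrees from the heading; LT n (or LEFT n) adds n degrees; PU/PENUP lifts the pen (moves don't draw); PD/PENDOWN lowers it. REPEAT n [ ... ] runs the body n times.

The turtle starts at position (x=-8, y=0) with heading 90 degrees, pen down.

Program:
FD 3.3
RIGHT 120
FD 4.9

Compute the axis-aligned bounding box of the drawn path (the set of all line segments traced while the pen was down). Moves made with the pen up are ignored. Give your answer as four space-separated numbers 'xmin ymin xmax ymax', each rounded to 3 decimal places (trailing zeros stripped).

Answer: -8 0 -3.756 3.3

Derivation:
Executing turtle program step by step:
Start: pos=(-8,0), heading=90, pen down
FD 3.3: (-8,0) -> (-8,3.3) [heading=90, draw]
RT 120: heading 90 -> 330
FD 4.9: (-8,3.3) -> (-3.756,0.85) [heading=330, draw]
Final: pos=(-3.756,0.85), heading=330, 2 segment(s) drawn

Segment endpoints: x in {-8, -3.756}, y in {0, 0.85, 3.3}
xmin=-8, ymin=0, xmax=-3.756, ymax=3.3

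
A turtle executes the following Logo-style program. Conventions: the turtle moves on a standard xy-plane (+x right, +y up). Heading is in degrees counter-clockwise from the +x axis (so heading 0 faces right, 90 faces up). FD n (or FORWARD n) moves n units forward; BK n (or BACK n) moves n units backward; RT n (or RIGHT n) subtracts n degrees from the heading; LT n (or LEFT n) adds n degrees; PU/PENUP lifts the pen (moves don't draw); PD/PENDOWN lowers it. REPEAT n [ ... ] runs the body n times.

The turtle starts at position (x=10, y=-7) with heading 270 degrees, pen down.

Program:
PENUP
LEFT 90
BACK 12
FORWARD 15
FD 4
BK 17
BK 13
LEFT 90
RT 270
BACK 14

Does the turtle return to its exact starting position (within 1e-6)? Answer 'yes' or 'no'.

Executing turtle program step by step:
Start: pos=(10,-7), heading=270, pen down
PU: pen up
LT 90: heading 270 -> 0
BK 12: (10,-7) -> (-2,-7) [heading=0, move]
FD 15: (-2,-7) -> (13,-7) [heading=0, move]
FD 4: (13,-7) -> (17,-7) [heading=0, move]
BK 17: (17,-7) -> (0,-7) [heading=0, move]
BK 13: (0,-7) -> (-13,-7) [heading=0, move]
LT 90: heading 0 -> 90
RT 270: heading 90 -> 180
BK 14: (-13,-7) -> (1,-7) [heading=180, move]
Final: pos=(1,-7), heading=180, 0 segment(s) drawn

Start position: (10, -7)
Final position: (1, -7)
Distance = 9; >= 1e-6 -> NOT closed

Answer: no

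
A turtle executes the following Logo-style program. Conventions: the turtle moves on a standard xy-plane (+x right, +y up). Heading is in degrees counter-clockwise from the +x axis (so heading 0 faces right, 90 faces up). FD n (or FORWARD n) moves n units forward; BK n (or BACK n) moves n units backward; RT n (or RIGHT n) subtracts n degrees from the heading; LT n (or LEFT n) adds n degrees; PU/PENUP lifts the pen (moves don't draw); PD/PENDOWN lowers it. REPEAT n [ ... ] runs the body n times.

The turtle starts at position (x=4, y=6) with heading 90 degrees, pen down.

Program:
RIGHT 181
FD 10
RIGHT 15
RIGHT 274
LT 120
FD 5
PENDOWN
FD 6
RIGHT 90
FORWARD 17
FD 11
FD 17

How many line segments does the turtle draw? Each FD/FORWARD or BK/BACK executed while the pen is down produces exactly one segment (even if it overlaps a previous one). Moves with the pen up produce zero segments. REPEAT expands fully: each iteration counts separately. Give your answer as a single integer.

Executing turtle program step by step:
Start: pos=(4,6), heading=90, pen down
RT 181: heading 90 -> 269
FD 10: (4,6) -> (3.825,-3.998) [heading=269, draw]
RT 15: heading 269 -> 254
RT 274: heading 254 -> 340
LT 120: heading 340 -> 100
FD 5: (3.825,-3.998) -> (2.957,0.926) [heading=100, draw]
PD: pen down
FD 6: (2.957,0.926) -> (1.915,6.834) [heading=100, draw]
RT 90: heading 100 -> 10
FD 17: (1.915,6.834) -> (18.657,9.786) [heading=10, draw]
FD 11: (18.657,9.786) -> (29.49,11.697) [heading=10, draw]
FD 17: (29.49,11.697) -> (46.232,14.649) [heading=10, draw]
Final: pos=(46.232,14.649), heading=10, 6 segment(s) drawn
Segments drawn: 6

Answer: 6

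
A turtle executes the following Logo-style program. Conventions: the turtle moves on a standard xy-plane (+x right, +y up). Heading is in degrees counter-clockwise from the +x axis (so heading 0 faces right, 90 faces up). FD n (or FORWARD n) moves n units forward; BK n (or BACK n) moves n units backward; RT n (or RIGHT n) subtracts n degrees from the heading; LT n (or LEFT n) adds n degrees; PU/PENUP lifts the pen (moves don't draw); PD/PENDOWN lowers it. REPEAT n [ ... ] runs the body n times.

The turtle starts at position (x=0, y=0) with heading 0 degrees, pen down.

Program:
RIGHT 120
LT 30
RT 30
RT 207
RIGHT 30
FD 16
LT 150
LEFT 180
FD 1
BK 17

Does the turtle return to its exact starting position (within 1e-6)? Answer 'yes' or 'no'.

Executing turtle program step by step:
Start: pos=(0,0), heading=0, pen down
RT 120: heading 0 -> 240
LT 30: heading 240 -> 270
RT 30: heading 270 -> 240
RT 207: heading 240 -> 33
RT 30: heading 33 -> 3
FD 16: (0,0) -> (15.978,0.837) [heading=3, draw]
LT 150: heading 3 -> 153
LT 180: heading 153 -> 333
FD 1: (15.978,0.837) -> (16.869,0.383) [heading=333, draw]
BK 17: (16.869,0.383) -> (1.722,8.101) [heading=333, draw]
Final: pos=(1.722,8.101), heading=333, 3 segment(s) drawn

Start position: (0, 0)
Final position: (1.722, 8.101)
Distance = 8.282; >= 1e-6 -> NOT closed

Answer: no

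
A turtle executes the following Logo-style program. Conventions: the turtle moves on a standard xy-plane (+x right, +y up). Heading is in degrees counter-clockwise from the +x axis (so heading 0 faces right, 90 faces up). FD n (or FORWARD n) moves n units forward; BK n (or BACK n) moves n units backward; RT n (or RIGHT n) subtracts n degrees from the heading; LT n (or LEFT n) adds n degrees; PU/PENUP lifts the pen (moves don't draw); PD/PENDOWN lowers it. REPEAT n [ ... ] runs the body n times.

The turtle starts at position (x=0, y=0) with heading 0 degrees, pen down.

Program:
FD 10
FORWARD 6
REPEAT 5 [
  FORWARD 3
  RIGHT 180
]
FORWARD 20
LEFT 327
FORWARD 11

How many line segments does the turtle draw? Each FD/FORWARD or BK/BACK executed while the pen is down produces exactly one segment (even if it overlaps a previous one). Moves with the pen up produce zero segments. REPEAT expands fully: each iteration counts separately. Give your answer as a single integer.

Executing turtle program step by step:
Start: pos=(0,0), heading=0, pen down
FD 10: (0,0) -> (10,0) [heading=0, draw]
FD 6: (10,0) -> (16,0) [heading=0, draw]
REPEAT 5 [
  -- iteration 1/5 --
  FD 3: (16,0) -> (19,0) [heading=0, draw]
  RT 180: heading 0 -> 180
  -- iteration 2/5 --
  FD 3: (19,0) -> (16,0) [heading=180, draw]
  RT 180: heading 180 -> 0
  -- iteration 3/5 --
  FD 3: (16,0) -> (19,0) [heading=0, draw]
  RT 180: heading 0 -> 180
  -- iteration 4/5 --
  FD 3: (19,0) -> (16,0) [heading=180, draw]
  RT 180: heading 180 -> 0
  -- iteration 5/5 --
  FD 3: (16,0) -> (19,0) [heading=0, draw]
  RT 180: heading 0 -> 180
]
FD 20: (19,0) -> (-1,0) [heading=180, draw]
LT 327: heading 180 -> 147
FD 11: (-1,0) -> (-10.225,5.991) [heading=147, draw]
Final: pos=(-10.225,5.991), heading=147, 9 segment(s) drawn
Segments drawn: 9

Answer: 9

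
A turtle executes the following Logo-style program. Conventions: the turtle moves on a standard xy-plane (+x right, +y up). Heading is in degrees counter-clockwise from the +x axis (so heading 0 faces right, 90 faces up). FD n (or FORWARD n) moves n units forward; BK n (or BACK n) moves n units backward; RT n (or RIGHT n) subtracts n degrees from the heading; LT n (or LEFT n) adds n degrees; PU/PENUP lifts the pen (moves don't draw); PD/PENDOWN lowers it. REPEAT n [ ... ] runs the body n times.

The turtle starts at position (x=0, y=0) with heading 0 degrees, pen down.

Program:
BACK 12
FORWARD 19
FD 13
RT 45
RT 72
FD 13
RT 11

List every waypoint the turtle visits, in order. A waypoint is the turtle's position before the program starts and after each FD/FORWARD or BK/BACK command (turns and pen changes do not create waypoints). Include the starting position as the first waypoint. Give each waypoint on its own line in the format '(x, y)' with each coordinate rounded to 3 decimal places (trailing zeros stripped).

Executing turtle program step by step:
Start: pos=(0,0), heading=0, pen down
BK 12: (0,0) -> (-12,0) [heading=0, draw]
FD 19: (-12,0) -> (7,0) [heading=0, draw]
FD 13: (7,0) -> (20,0) [heading=0, draw]
RT 45: heading 0 -> 315
RT 72: heading 315 -> 243
FD 13: (20,0) -> (14.098,-11.583) [heading=243, draw]
RT 11: heading 243 -> 232
Final: pos=(14.098,-11.583), heading=232, 4 segment(s) drawn
Waypoints (5 total):
(0, 0)
(-12, 0)
(7, 0)
(20, 0)
(14.098, -11.583)

Answer: (0, 0)
(-12, 0)
(7, 0)
(20, 0)
(14.098, -11.583)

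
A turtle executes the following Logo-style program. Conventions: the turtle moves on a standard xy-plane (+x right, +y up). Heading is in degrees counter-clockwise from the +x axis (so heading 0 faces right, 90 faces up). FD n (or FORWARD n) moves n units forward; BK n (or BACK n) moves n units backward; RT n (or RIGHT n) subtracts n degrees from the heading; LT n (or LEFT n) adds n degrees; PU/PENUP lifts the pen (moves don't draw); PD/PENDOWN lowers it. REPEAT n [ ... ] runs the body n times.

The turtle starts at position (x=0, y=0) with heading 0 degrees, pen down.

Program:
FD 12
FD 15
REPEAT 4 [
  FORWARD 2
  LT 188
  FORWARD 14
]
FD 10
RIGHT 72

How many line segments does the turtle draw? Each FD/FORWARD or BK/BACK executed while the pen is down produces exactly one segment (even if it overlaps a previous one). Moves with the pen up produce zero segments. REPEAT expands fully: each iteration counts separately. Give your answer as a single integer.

Answer: 11

Derivation:
Executing turtle program step by step:
Start: pos=(0,0), heading=0, pen down
FD 12: (0,0) -> (12,0) [heading=0, draw]
FD 15: (12,0) -> (27,0) [heading=0, draw]
REPEAT 4 [
  -- iteration 1/4 --
  FD 2: (27,0) -> (29,0) [heading=0, draw]
  LT 188: heading 0 -> 188
  FD 14: (29,0) -> (15.136,-1.948) [heading=188, draw]
  -- iteration 2/4 --
  FD 2: (15.136,-1.948) -> (13.156,-2.227) [heading=188, draw]
  LT 188: heading 188 -> 16
  FD 14: (13.156,-2.227) -> (26.613,1.632) [heading=16, draw]
  -- iteration 3/4 --
  FD 2: (26.613,1.632) -> (28.536,2.183) [heading=16, draw]
  LT 188: heading 16 -> 204
  FD 14: (28.536,2.183) -> (15.746,-3.511) [heading=204, draw]
  -- iteration 4/4 --
  FD 2: (15.746,-3.511) -> (13.919,-4.324) [heading=204, draw]
  LT 188: heading 204 -> 32
  FD 14: (13.919,-4.324) -> (25.792,3.095) [heading=32, draw]
]
FD 10: (25.792,3.095) -> (34.272,8.394) [heading=32, draw]
RT 72: heading 32 -> 320
Final: pos=(34.272,8.394), heading=320, 11 segment(s) drawn
Segments drawn: 11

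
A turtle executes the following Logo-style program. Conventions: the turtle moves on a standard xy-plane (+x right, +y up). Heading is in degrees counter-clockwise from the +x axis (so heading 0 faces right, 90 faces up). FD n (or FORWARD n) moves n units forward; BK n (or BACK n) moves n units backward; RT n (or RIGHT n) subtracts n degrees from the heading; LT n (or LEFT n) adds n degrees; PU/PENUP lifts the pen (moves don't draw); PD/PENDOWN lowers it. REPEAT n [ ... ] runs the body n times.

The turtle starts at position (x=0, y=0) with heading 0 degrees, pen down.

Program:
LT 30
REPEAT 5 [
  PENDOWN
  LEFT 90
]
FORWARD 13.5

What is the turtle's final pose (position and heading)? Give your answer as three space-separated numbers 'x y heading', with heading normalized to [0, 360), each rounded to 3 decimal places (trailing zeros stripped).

Executing turtle program step by step:
Start: pos=(0,0), heading=0, pen down
LT 30: heading 0 -> 30
REPEAT 5 [
  -- iteration 1/5 --
  PD: pen down
  LT 90: heading 30 -> 120
  -- iteration 2/5 --
  PD: pen down
  LT 90: heading 120 -> 210
  -- iteration 3/5 --
  PD: pen down
  LT 90: heading 210 -> 300
  -- iteration 4/5 --
  PD: pen down
  LT 90: heading 300 -> 30
  -- iteration 5/5 --
  PD: pen down
  LT 90: heading 30 -> 120
]
FD 13.5: (0,0) -> (-6.75,11.691) [heading=120, draw]
Final: pos=(-6.75,11.691), heading=120, 1 segment(s) drawn

Answer: -6.75 11.691 120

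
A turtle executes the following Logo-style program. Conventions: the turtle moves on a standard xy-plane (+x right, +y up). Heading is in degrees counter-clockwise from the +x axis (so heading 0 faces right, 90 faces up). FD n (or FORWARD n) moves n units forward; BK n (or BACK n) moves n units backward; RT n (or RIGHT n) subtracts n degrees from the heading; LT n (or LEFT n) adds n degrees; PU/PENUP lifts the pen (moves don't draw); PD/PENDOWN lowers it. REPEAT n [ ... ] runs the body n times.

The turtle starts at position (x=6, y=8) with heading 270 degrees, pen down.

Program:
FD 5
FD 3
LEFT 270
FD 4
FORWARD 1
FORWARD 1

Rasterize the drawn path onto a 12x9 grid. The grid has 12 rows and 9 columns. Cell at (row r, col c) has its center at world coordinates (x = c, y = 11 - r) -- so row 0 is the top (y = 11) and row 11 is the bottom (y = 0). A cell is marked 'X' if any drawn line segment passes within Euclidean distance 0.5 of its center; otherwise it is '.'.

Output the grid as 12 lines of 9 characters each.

Answer: .........
.........
.........
......X..
......X..
......X..
......X..
......X..
......X..
......X..
......X..
XXXXXXX..

Derivation:
Segment 0: (6,8) -> (6,3)
Segment 1: (6,3) -> (6,0)
Segment 2: (6,0) -> (2,0)
Segment 3: (2,0) -> (1,0)
Segment 4: (1,0) -> (-0,0)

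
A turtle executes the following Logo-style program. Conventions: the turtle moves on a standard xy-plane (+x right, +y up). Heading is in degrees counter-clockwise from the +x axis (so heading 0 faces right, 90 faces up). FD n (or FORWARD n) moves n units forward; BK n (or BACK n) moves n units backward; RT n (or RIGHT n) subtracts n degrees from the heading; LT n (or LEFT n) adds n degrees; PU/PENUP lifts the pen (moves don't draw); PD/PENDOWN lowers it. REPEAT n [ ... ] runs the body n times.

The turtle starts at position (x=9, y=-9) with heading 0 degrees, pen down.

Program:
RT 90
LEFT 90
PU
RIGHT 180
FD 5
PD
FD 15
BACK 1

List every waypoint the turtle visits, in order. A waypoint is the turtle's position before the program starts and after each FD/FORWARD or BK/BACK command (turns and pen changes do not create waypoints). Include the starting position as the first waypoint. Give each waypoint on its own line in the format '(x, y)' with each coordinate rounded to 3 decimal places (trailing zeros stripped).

Answer: (9, -9)
(4, -9)
(-11, -9)
(-10, -9)

Derivation:
Executing turtle program step by step:
Start: pos=(9,-9), heading=0, pen down
RT 90: heading 0 -> 270
LT 90: heading 270 -> 0
PU: pen up
RT 180: heading 0 -> 180
FD 5: (9,-9) -> (4,-9) [heading=180, move]
PD: pen down
FD 15: (4,-9) -> (-11,-9) [heading=180, draw]
BK 1: (-11,-9) -> (-10,-9) [heading=180, draw]
Final: pos=(-10,-9), heading=180, 2 segment(s) drawn
Waypoints (4 total):
(9, -9)
(4, -9)
(-11, -9)
(-10, -9)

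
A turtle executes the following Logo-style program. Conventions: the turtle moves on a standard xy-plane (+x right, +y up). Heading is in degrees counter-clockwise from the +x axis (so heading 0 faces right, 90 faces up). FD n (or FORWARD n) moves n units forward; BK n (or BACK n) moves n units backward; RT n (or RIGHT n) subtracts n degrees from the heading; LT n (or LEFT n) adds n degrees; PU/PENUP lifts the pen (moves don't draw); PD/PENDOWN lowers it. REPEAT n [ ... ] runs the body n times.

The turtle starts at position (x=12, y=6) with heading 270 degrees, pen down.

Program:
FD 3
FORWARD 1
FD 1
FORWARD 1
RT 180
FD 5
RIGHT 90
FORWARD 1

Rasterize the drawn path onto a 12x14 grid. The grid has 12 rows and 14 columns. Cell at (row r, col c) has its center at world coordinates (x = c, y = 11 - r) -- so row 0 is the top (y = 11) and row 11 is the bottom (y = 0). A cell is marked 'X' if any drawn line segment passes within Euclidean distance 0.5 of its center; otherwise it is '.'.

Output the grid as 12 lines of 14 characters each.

Segment 0: (12,6) -> (12,3)
Segment 1: (12,3) -> (12,2)
Segment 2: (12,2) -> (12,1)
Segment 3: (12,1) -> (12,0)
Segment 4: (12,0) -> (12,5)
Segment 5: (12,5) -> (13,5)

Answer: ..............
..............
..............
..............
..............
............X.
............XX
............X.
............X.
............X.
............X.
............X.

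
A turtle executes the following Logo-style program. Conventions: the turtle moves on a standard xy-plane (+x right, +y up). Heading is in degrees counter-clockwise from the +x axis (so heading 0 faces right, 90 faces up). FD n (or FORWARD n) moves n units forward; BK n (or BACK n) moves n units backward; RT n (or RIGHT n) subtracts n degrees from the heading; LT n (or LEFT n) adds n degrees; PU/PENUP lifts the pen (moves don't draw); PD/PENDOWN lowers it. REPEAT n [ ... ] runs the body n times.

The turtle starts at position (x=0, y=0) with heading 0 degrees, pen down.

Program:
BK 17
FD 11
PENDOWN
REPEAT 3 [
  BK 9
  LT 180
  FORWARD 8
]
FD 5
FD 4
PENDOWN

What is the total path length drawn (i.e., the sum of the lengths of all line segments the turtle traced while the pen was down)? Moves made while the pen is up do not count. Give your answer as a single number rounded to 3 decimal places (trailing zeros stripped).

Answer: 88

Derivation:
Executing turtle program step by step:
Start: pos=(0,0), heading=0, pen down
BK 17: (0,0) -> (-17,0) [heading=0, draw]
FD 11: (-17,0) -> (-6,0) [heading=0, draw]
PD: pen down
REPEAT 3 [
  -- iteration 1/3 --
  BK 9: (-6,0) -> (-15,0) [heading=0, draw]
  LT 180: heading 0 -> 180
  FD 8: (-15,0) -> (-23,0) [heading=180, draw]
  -- iteration 2/3 --
  BK 9: (-23,0) -> (-14,0) [heading=180, draw]
  LT 180: heading 180 -> 0
  FD 8: (-14,0) -> (-6,0) [heading=0, draw]
  -- iteration 3/3 --
  BK 9: (-6,0) -> (-15,0) [heading=0, draw]
  LT 180: heading 0 -> 180
  FD 8: (-15,0) -> (-23,0) [heading=180, draw]
]
FD 5: (-23,0) -> (-28,0) [heading=180, draw]
FD 4: (-28,0) -> (-32,0) [heading=180, draw]
PD: pen down
Final: pos=(-32,0), heading=180, 10 segment(s) drawn

Segment lengths:
  seg 1: (0,0) -> (-17,0), length = 17
  seg 2: (-17,0) -> (-6,0), length = 11
  seg 3: (-6,0) -> (-15,0), length = 9
  seg 4: (-15,0) -> (-23,0), length = 8
  seg 5: (-23,0) -> (-14,0), length = 9
  seg 6: (-14,0) -> (-6,0), length = 8
  seg 7: (-6,0) -> (-15,0), length = 9
  seg 8: (-15,0) -> (-23,0), length = 8
  seg 9: (-23,0) -> (-28,0), length = 5
  seg 10: (-28,0) -> (-32,0), length = 4
Total = 88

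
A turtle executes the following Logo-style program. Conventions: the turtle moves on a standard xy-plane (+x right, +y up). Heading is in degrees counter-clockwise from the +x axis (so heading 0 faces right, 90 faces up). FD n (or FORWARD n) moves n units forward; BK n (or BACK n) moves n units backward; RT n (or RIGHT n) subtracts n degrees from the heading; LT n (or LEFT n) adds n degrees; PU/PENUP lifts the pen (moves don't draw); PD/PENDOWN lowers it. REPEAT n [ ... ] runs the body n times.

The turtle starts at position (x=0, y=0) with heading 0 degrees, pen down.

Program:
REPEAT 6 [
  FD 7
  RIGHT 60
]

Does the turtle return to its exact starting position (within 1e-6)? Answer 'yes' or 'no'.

Executing turtle program step by step:
Start: pos=(0,0), heading=0, pen down
REPEAT 6 [
  -- iteration 1/6 --
  FD 7: (0,0) -> (7,0) [heading=0, draw]
  RT 60: heading 0 -> 300
  -- iteration 2/6 --
  FD 7: (7,0) -> (10.5,-6.062) [heading=300, draw]
  RT 60: heading 300 -> 240
  -- iteration 3/6 --
  FD 7: (10.5,-6.062) -> (7,-12.124) [heading=240, draw]
  RT 60: heading 240 -> 180
  -- iteration 4/6 --
  FD 7: (7,-12.124) -> (0,-12.124) [heading=180, draw]
  RT 60: heading 180 -> 120
  -- iteration 5/6 --
  FD 7: (0,-12.124) -> (-3.5,-6.062) [heading=120, draw]
  RT 60: heading 120 -> 60
  -- iteration 6/6 --
  FD 7: (-3.5,-6.062) -> (0,0) [heading=60, draw]
  RT 60: heading 60 -> 0
]
Final: pos=(0,0), heading=0, 6 segment(s) drawn

Start position: (0, 0)
Final position: (0, 0)
Distance = 0; < 1e-6 -> CLOSED

Answer: yes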